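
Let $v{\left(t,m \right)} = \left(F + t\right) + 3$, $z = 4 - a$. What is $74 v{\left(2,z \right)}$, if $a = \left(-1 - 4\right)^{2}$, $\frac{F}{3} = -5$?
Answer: $-740$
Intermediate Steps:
$F = -15$ ($F = 3 \left(-5\right) = -15$)
$a = 25$ ($a = \left(-5\right)^{2} = 25$)
$z = -21$ ($z = 4 - 25 = -21$)
$v{\left(t,m \right)} = -12 + t$ ($v{\left(t,m \right)} = \left(-15 + t\right) + 3 = -12 + t$)
$74 v{\left(2,z \right)} = 74 \left(-12 + 2\right) = 74 \left(-10\right) = -740$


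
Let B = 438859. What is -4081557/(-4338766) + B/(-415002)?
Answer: -2285349890/19571701821 ≈ -0.11677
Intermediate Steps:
-4081557/(-4338766) + B/(-415002) = -4081557/(-4338766) + 438859/(-415002) = -4081557*(-1/4338766) + 438859*(-1/415002) = 177459/188642 - 438859/415002 = -2285349890/19571701821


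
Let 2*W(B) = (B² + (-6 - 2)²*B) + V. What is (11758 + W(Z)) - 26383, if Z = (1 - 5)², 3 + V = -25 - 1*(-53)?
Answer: -27945/2 ≈ -13973.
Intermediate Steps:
V = 25 (V = -3 + (-25 - 1*(-53)) = -3 + (-25 + 53) = -3 + 28 = 25)
Z = 16 (Z = (-4)² = 16)
W(B) = 25/2 + B²/2 + 32*B (W(B) = ((B² + (-6 - 2)²*B) + 25)/2 = ((B² + (-8)²*B) + 25)/2 = ((B² + 64*B) + 25)/2 = (25 + B² + 64*B)/2 = 25/2 + B²/2 + 32*B)
(11758 + W(Z)) - 26383 = (11758 + (25/2 + (½)*16² + 32*16)) - 26383 = (11758 + (25/2 + (½)*256 + 512)) - 26383 = (11758 + (25/2 + 128 + 512)) - 26383 = (11758 + 1305/2) - 26383 = 24821/2 - 26383 = -27945/2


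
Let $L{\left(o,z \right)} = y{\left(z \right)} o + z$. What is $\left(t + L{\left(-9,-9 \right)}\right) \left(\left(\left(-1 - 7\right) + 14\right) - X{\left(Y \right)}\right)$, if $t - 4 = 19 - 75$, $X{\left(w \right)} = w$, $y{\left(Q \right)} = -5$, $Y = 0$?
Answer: $-96$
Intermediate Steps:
$L{\left(o,z \right)} = z - 5 o$ ($L{\left(o,z \right)} = - 5 o + z = z - 5 o$)
$t = -52$ ($t = 4 + \left(19 - 75\right) = 4 - 56 = -52$)
$\left(t + L{\left(-9,-9 \right)}\right) \left(\left(\left(-1 - 7\right) + 14\right) - X{\left(Y \right)}\right) = \left(-52 - -36\right) \left(\left(\left(-1 - 7\right) + 14\right) - 0\right) = \left(-52 + \left(-9 + 45\right)\right) \left(\left(-8 + 14\right) + 0\right) = \left(-52 + 36\right) \left(6 + 0\right) = \left(-16\right) 6 = -96$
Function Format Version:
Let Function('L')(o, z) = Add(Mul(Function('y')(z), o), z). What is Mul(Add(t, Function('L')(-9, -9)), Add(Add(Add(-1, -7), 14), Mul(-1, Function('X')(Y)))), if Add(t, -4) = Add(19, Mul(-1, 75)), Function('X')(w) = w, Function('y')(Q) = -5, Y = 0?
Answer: -96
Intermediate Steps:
Function('L')(o, z) = Add(z, Mul(-5, o)) (Function('L')(o, z) = Add(Mul(-5, o), z) = Add(z, Mul(-5, o)))
t = -52 (t = Add(4, Add(19, Mul(-1, 75))) = Add(4, Add(19, -75)) = Add(4, -56) = -52)
Mul(Add(t, Function('L')(-9, -9)), Add(Add(Add(-1, -7), 14), Mul(-1, Function('X')(Y)))) = Mul(Add(-52, Add(-9, Mul(-5, -9))), Add(Add(Add(-1, -7), 14), Mul(-1, 0))) = Mul(Add(-52, Add(-9, 45)), Add(Add(-8, 14), 0)) = Mul(Add(-52, 36), Add(6, 0)) = Mul(-16, 6) = -96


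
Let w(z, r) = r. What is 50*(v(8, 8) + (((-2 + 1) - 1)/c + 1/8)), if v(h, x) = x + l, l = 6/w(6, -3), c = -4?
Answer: 1325/4 ≈ 331.25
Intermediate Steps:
l = -2 (l = 6/(-3) = 6*(-⅓) = -2)
v(h, x) = -2 + x (v(h, x) = x - 2 = -2 + x)
50*(v(8, 8) + (((-2 + 1) - 1)/c + 1/8)) = 50*((-2 + 8) + (((-2 + 1) - 1)/(-4) + 1/8)) = 50*(6 + ((-1 - 1)*(-¼) + 1*(⅛))) = 50*(6 + (-2*(-¼) + ⅛)) = 50*(6 + (½ + ⅛)) = 50*(6 + 5/8) = 50*(53/8) = 1325/4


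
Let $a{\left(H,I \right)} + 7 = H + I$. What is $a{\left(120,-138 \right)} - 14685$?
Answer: $-14710$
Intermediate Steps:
$a{\left(H,I \right)} = -7 + H + I$ ($a{\left(H,I \right)} = -7 + \left(H + I\right) = -7 + H + I$)
$a{\left(120,-138 \right)} - 14685 = \left(-7 + 120 - 138\right) - 14685 = -25 - 14685 = -14710$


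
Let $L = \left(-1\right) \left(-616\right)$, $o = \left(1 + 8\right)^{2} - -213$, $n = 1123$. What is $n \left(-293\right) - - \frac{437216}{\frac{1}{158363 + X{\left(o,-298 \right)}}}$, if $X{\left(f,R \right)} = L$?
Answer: $69507833425$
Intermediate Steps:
$o = 294$ ($o = 9^{2} + 213 = 81 + 213 = 294$)
$L = 616$
$X{\left(f,R \right)} = 616$
$n \left(-293\right) - - \frac{437216}{\frac{1}{158363 + X{\left(o,-298 \right)}}} = 1123 \left(-293\right) - - \frac{437216}{\frac{1}{158363 + 616}} = -329039 - - \frac{437216}{\frac{1}{158979}} = -329039 - - 437216 \frac{1}{\frac{1}{158979}} = -329039 - \left(-437216\right) 158979 = -329039 - -69508162464 = -329039 + 69508162464 = 69507833425$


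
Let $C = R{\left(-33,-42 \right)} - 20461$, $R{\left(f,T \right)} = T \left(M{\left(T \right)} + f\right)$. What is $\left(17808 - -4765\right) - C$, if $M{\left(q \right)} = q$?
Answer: $39884$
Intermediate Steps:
$R{\left(f,T \right)} = T \left(T + f\right)$
$C = -17311$ ($C = - 42 \left(-42 - 33\right) - 20461 = \left(-42\right) \left(-75\right) - 20461 = 3150 - 20461 = -17311$)
$\left(17808 - -4765\right) - C = \left(17808 - -4765\right) - -17311 = \left(17808 + 4765\right) + 17311 = 22573 + 17311 = 39884$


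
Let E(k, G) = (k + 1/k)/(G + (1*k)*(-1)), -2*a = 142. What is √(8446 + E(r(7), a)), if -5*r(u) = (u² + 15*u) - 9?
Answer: √3132717315/609 ≈ 91.906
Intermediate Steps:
a = -71 (a = -½*142 = -71)
r(u) = 9/5 - 3*u - u²/5 (r(u) = -((u² + 15*u) - 9)/5 = -(-9 + u² + 15*u)/5 = 9/5 - 3*u - u²/5)
E(k, G) = (k + 1/k)/(G - k) (E(k, G) = (k + 1/k)/(G + k*(-1)) = (k + 1/k)/(G - k))
√(8446 + E(r(7), a)) = √(8446 + (1 + (9/5 - 3*7 - ⅕*7²)²)/((9/5 - 3*7 - ⅕*7²)*(-71 - (9/5 - 3*7 - ⅕*7²)))) = √(8446 + (1 + (9/5 - 21 - ⅕*49)²)/((9/5 - 21 - ⅕*49)*(-71 - (9/5 - 21 - ⅕*49)))) = √(8446 + (1 + (9/5 - 21 - 49/5)²)/((9/5 - 21 - 49/5)*(-71 - (9/5 - 21 - 49/5)))) = √(8446 + (1 + (-29)²)/((-29)*(-71 - 1*(-29)))) = √(8446 - (1 + 841)/(29*(-71 + 29))) = √(8446 - 1/29*842/(-42)) = √(8446 - 1/29*(-1/42)*842) = √(8446 + 421/609) = √(5144035/609) = √3132717315/609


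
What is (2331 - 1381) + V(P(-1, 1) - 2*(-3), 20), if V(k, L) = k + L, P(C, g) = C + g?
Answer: 976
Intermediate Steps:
V(k, L) = L + k
(2331 - 1381) + V(P(-1, 1) - 2*(-3), 20) = (2331 - 1381) + (20 + ((-1 + 1) - 2*(-3))) = 950 + (20 + (0 + 6)) = 950 + (20 + 6) = 950 + 26 = 976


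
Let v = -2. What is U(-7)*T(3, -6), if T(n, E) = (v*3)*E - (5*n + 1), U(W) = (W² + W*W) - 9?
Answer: 1780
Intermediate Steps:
U(W) = -9 + 2*W² (U(W) = (W² + W²) - 9 = 2*W² - 9 = -9 + 2*W²)
T(n, E) = -1 - 6*E - 5*n (T(n, E) = (-2*3)*E - (5*n + 1) = -6*E - (1 + 5*n) = -6*E + (-1 - 5*n) = -1 - 6*E - 5*n)
U(-7)*T(3, -6) = (-9 + 2*(-7)²)*(-1 - 6*(-6) - 5*3) = (-9 + 2*49)*(-1 + 36 - 15) = (-9 + 98)*20 = 89*20 = 1780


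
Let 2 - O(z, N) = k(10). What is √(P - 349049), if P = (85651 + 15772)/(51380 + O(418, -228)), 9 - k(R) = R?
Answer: 4*I*√57597399216547/51383 ≈ 590.8*I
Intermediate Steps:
k(R) = 9 - R
O(z, N) = 3 (O(z, N) = 2 - (9 - 1*10) = 2 - (9 - 10) = 2 - 1*(-1) = 2 + 1 = 3)
P = 101423/51383 (P = (85651 + 15772)/(51380 + 3) = 101423/51383 ≈ 1.9739)
√(P - 349049) = √(101423/51383 - 349049) = √(-17935083344/51383) = 4*I*√57597399216547/51383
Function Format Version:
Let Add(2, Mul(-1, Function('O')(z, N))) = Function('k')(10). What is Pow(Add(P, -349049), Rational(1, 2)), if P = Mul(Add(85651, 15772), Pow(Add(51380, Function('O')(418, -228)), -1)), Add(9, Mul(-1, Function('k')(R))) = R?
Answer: Mul(Rational(4, 51383), I, Pow(57597399216547, Rational(1, 2))) ≈ Mul(590.80, I)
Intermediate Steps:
Function('k')(R) = Add(9, Mul(-1, R))
Function('O')(z, N) = 3 (Function('O')(z, N) = Add(2, Mul(-1, Add(9, Mul(-1, 10)))) = Add(2, Mul(-1, Add(9, -10))) = Add(2, Mul(-1, -1)) = Add(2, 1) = 3)
P = Rational(101423, 51383) (P = Mul(Add(85651, 15772), Pow(Add(51380, 3), -1)) = Mul(101423, Pow(51383, -1)) = Mul(101423, Rational(1, 51383)) = Rational(101423, 51383) ≈ 1.9739)
Pow(Add(P, -349049), Rational(1, 2)) = Pow(Add(Rational(101423, 51383), -349049), Rational(1, 2)) = Pow(Rational(-17935083344, 51383), Rational(1, 2)) = Mul(Rational(4, 51383), I, Pow(57597399216547, Rational(1, 2)))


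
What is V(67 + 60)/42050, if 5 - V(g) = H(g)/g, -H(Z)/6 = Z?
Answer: 11/42050 ≈ 0.00026159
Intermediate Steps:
H(Z) = -6*Z
V(g) = 11 (V(g) = 5 - (-6*g)/g = 5 - 1*(-6) = 5 + 6 = 11)
V(67 + 60)/42050 = 11/42050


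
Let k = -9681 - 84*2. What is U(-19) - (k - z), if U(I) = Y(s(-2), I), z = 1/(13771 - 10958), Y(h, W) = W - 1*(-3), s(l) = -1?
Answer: 27660230/2813 ≈ 9833.0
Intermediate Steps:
Y(h, W) = 3 + W (Y(h, W) = W + 3 = 3 + W)
k = -9849 (k = -9681 - 1*168 = -9681 - 168 = -9849)
z = 1/2813 ≈ 0.00035549
U(I) = 3 + I
U(-19) - (k - z) = (3 - 19) - (-9849 - 1*1/2813) = -16 - (-9849 - 1/2813) = -16 - 1*(-27705238/2813) = -16 + 27705238/2813 = 27660230/2813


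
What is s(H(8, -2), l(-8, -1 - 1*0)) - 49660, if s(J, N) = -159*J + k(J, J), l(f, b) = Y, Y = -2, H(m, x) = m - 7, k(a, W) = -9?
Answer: -49828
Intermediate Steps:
H(m, x) = -7 + m
l(f, b) = -2
s(J, N) = -9 - 159*J (s(J, N) = -159*J - 9 = -9 - 159*J)
s(H(8, -2), l(-8, -1 - 1*0)) - 49660 = (-9 - 159*(-7 + 8)) - 49660 = (-9 - 159*1) - 49660 = (-9 - 159) - 49660 = -168 - 49660 = -49828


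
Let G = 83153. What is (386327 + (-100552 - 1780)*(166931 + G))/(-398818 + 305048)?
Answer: 25591209561/93770 ≈ 2.7291e+5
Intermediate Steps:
(386327 + (-100552 - 1780)*(166931 + G))/(-398818 + 305048) = (386327 + (-100552 - 1780)*(166931 + 83153))/(-398818 + 305048) = (386327 - 102332*250084)/(-93770) = (386327 - 25591595888)*(-1/93770) = -25591209561*(-1/93770) = 25591209561/93770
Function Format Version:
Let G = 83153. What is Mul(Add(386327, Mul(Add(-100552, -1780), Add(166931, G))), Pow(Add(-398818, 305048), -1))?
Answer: Rational(25591209561, 93770) ≈ 2.7291e+5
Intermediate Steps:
Mul(Add(386327, Mul(Add(-100552, -1780), Add(166931, G))), Pow(Add(-398818, 305048), -1)) = Mul(Add(386327, Mul(Add(-100552, -1780), Add(166931, 83153))), Pow(Add(-398818, 305048), -1)) = Mul(Add(386327, Mul(-102332, 250084)), Pow(-93770, -1)) = Mul(Add(386327, -25591595888), Rational(-1, 93770)) = Mul(-25591209561, Rational(-1, 93770)) = Rational(25591209561, 93770)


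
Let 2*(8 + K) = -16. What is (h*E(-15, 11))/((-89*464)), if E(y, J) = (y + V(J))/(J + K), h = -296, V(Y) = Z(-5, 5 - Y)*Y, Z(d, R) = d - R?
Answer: 74/12905 ≈ 0.0057342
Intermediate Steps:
K = -16 (K = -8 + (½)*(-16) = -8 - 8 = -16)
V(Y) = Y*(-10 + Y) (V(Y) = (-5 - (5 - Y))*Y = (-5 + (-5 + Y))*Y = (-10 + Y)*Y = Y*(-10 + Y))
E(y, J) = (y + J*(-10 + J))/(-16 + J) (E(y, J) = (y + J*(-10 + J))/(J - 16) = (y + J*(-10 + J))/(-16 + J))
(h*E(-15, 11))/((-89*464)) = (-296*(-15 + 11*(-10 + 11))/(-16 + 11))/((-89*464)) = -296*(-15 + 11*1)/(-5)/(-41296) = -(-296)*(-15 + 11)/5*(-1/41296) = -(-296)*(-4)/5*(-1/41296) = -296*⅘*(-1/41296) = -1184/5*(-1/41296) = 74/12905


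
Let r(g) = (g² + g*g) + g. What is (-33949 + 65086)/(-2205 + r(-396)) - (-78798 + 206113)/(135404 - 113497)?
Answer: -12972264502/2271252039 ≈ -5.7115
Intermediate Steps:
r(g) = g + 2*g² (r(g) = (g² + g²) + g = 2*g² + g = g + 2*g²)
(-33949 + 65086)/(-2205 + r(-396)) - (-78798 + 206113)/(135404 - 113497) = (-33949 + 65086)/(-2205 - 396*(1 + 2*(-396))) - (-78798 + 206113)/(135404 - 113497) = 31137/(-2205 - 396*(1 - 792)) - 127315/21907 = 31137/(-2205 - 396*(-791)) - 127315/21907 = 31137/(-2205 + 313236) - 1*127315/21907 = 31137/311031 - 127315/21907 = 31137*(1/311031) - 127315/21907 = 10379/103677 - 127315/21907 = -12972264502/2271252039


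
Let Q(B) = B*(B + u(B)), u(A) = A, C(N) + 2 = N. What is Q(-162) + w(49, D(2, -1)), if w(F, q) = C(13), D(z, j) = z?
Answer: 52499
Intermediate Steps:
C(N) = -2 + N
w(F, q) = 11 (w(F, q) = -2 + 13 = 11)
Q(B) = 2*B² (Q(B) = B*(B + B) = B*(2*B) = 2*B²)
Q(-162) + w(49, D(2, -1)) = 2*(-162)² + 11 = 2*26244 + 11 = 52488 + 11 = 52499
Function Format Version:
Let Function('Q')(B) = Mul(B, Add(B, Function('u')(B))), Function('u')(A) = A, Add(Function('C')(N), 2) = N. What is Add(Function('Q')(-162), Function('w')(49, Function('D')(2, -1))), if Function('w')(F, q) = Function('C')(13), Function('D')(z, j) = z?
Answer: 52499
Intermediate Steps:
Function('C')(N) = Add(-2, N)
Function('w')(F, q) = 11 (Function('w')(F, q) = Add(-2, 13) = 11)
Function('Q')(B) = Mul(2, Pow(B, 2)) (Function('Q')(B) = Mul(B, Add(B, B)) = Mul(B, Mul(2, B)) = Mul(2, Pow(B, 2)))
Add(Function('Q')(-162), Function('w')(49, Function('D')(2, -1))) = Add(Mul(2, Pow(-162, 2)), 11) = Add(Mul(2, 26244), 11) = Add(52488, 11) = 52499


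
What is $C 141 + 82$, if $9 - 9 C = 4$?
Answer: $\frac{481}{3} \approx 160.33$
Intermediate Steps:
$C = \frac{5}{9}$ ($C = 1 - \frac{4}{9} = \frac{5}{9} \approx 0.55556$)
$C 141 + 82 = \frac{5}{9} \cdot 141 + 82 = \frac{235}{3} + 82 = \frac{481}{3}$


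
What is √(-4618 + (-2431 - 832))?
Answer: I*√7881 ≈ 88.775*I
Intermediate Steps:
√(-4618 + (-2431 - 832)) = √(-4618 - 3263) = √(-7881) = I*√7881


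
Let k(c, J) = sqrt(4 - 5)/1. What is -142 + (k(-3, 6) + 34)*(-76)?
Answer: -2726 - 76*I ≈ -2726.0 - 76.0*I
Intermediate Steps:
k(c, J) = I (k(c, J) = sqrt(-1)*1 = I*1 = I)
-142 + (k(-3, 6) + 34)*(-76) = -142 + (I + 34)*(-76) = -142 + (34 + I)*(-76) = -142 + (-2584 - 76*I) = -2726 - 76*I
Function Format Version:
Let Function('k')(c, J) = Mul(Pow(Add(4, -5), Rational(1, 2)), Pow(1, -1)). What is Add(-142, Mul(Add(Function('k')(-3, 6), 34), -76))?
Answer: Add(-2726, Mul(-76, I)) ≈ Add(-2726.0, Mul(-76.000, I))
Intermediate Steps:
Function('k')(c, J) = I (Function('k')(c, J) = Mul(Pow(-1, Rational(1, 2)), 1) = Mul(I, 1) = I)
Add(-142, Mul(Add(Function('k')(-3, 6), 34), -76)) = Add(-142, Mul(Add(I, 34), -76)) = Add(-142, Mul(Add(34, I), -76)) = Add(-142, Add(-2584, Mul(-76, I))) = Add(-2726, Mul(-76, I))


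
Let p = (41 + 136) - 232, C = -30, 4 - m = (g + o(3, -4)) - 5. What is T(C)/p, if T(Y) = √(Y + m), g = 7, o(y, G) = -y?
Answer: -I/11 ≈ -0.090909*I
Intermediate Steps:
m = 5 (m = 4 - ((7 - 1*3) - 5) = 4 - ((7 - 3) - 5) = 4 - (4 - 5) = 4 - 1*(-1) = 4 + 1 = 5)
T(Y) = √(5 + Y) (T(Y) = √(Y + 5) = √(5 + Y))
p = -55 (p = 177 - 232 = -55)
T(C)/p = √(5 - 30)/(-55) = √(-25)*(-1/55) = (5*I)*(-1/55) = -I/11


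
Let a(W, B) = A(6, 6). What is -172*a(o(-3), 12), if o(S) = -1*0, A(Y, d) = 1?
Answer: -172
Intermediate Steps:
o(S) = 0
a(W, B) = 1
-172*a(o(-3), 12) = -172*1 = -172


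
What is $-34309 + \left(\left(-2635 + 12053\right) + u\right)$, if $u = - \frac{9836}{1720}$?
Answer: $- \frac{10705589}{430} \approx -24897.0$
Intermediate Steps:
$u = - \frac{2459}{430}$ ($u = \left(-9836\right) \frac{1}{1720} = - \frac{2459}{430} \approx -5.7186$)
$-34309 + \left(\left(-2635 + 12053\right) + u\right) = -34309 + \left(\left(-2635 + 12053\right) - \frac{2459}{430}\right) = -34309 + \left(9418 - \frac{2459}{430}\right) = -34309 + \frac{4047281}{430} = - \frac{10705589}{430}$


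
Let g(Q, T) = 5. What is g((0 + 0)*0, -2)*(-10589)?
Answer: -52945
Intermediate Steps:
g((0 + 0)*0, -2)*(-10589) = 5*(-10589) = -52945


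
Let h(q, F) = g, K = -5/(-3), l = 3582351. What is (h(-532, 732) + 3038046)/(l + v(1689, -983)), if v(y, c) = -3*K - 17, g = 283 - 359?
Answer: 3037970/3582329 ≈ 0.84804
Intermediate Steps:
g = -76
K = 5/3 (K = -5*(-⅓) = 5/3 ≈ 1.6667)
v(y, c) = -22 (v(y, c) = -3*5/3 - 17 = -5 - 17 = -22)
h(q, F) = -76
(h(-532, 732) + 3038046)/(l + v(1689, -983)) = (-76 + 3038046)/(3582351 - 22) = 3037970/3582329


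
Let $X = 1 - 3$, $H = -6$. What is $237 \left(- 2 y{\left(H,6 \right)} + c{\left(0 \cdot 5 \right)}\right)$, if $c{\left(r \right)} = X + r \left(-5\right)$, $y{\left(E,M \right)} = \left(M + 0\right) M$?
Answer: $-17538$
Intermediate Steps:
$y{\left(E,M \right)} = M^{2}$ ($y{\left(E,M \right)} = M M = M^{2}$)
$X = -2$ ($X = 1 - 3 = -2$)
$c{\left(r \right)} = -2 - 5 r$ ($c{\left(r \right)} = -2 + r \left(-5\right) = -2 - 5 r$)
$237 \left(- 2 y{\left(H,6 \right)} + c{\left(0 \cdot 5 \right)}\right) = 237 \left(- 2 \cdot 6^{2} - \left(2 + 5 \cdot 0 \cdot 5\right)\right) = 237 \left(\left(-2\right) 36 - 2\right) = 237 \left(-72 + \left(-2 + 0\right)\right) = 237 \left(-72 - 2\right) = 237 \left(-74\right) = -17538$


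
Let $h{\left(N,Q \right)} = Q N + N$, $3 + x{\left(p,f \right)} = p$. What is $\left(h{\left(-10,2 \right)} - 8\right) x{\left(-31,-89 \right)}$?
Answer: $1292$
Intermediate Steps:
$x{\left(p,f \right)} = -3 + p$
$h{\left(N,Q \right)} = N + N Q$ ($h{\left(N,Q \right)} = N Q + N = N + N Q$)
$\left(h{\left(-10,2 \right)} - 8\right) x{\left(-31,-89 \right)} = \left(- 10 \left(1 + 2\right) - 8\right) \left(-3 - 31\right) = \left(\left(-10\right) 3 - 8\right) \left(-34\right) = \left(-30 - 8\right) \left(-34\right) = \left(-38\right) \left(-34\right) = 1292$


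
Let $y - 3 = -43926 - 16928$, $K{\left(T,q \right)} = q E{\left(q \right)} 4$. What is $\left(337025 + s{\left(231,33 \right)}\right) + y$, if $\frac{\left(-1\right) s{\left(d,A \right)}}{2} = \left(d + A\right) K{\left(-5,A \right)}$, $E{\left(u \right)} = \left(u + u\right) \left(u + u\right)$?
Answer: $-303319602$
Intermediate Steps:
$E{\left(u \right)} = 4 u^{2}$ ($E{\left(u \right)} = 2 u 2 u = 4 u^{2}$)
$K{\left(T,q \right)} = 16 q^{3}$ ($K{\left(T,q \right)} = q 4 q^{2} \cdot 4 = 4 q^{3} \cdot 4 = 16 q^{3}$)
$y = -60851$ ($y = 3 - 60854 = -60851$)
$s{\left(d,A \right)} = - 32 A^{3} \left(A + d\right)$ ($s{\left(d,A \right)} = - 2 \left(d + A\right) 16 A^{3} = - 2 \left(A + d\right) 16 A^{3} = - 2 \cdot 16 A^{3} \left(A + d\right) = - 32 A^{3} \left(A + d\right)$)
$\left(337025 + s{\left(231,33 \right)}\right) + y = \left(337025 + 32 \cdot 33^{3} \left(\left(-1\right) 33 - 231\right)\right) - 60851 = \left(337025 + 32 \cdot 35937 \left(-33 - 231\right)\right) - 60851 = \left(337025 + 32 \cdot 35937 \left(-264\right)\right) - 60851 = \left(337025 - 303595776\right) - 60851 = -303258751 - 60851 = -303319602$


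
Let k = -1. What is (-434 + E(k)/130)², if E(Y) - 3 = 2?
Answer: 127306089/676 ≈ 1.8832e+5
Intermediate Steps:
E(Y) = 5 (E(Y) = 3 + 2 = 5)
(-434 + E(k)/130)² = (-434 + 5/130)² = (-434 + 5*(1/130))² = (-434 + 1/26)² = (-11283/26)² = 127306089/676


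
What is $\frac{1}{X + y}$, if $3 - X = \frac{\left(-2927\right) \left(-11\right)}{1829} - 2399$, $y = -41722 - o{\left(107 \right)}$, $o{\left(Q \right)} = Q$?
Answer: $- \frac{1829}{72144180} \approx -2.5352 \cdot 10^{-5}$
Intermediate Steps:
$y = -41829$ ($y = -41722 - 107 = -41829$)
$X = \frac{4361061}{1829}$ ($X = 3 - \left(\frac{\left(-2927\right) \left(-11\right)}{1829} - 2399\right) = 3 - \left(32197 \cdot \frac{1}{1829} - 2399\right) = 3 - \left(\frac{32197}{1829} - 2399\right) = 3 - - \frac{4355574}{1829} = 3 + \frac{4355574}{1829} = \frac{4361061}{1829} \approx 2384.4$)
$\frac{1}{X + y} = \frac{1}{\frac{4361061}{1829} - 41829} = \frac{1}{- \frac{72144180}{1829}} = - \frac{1829}{72144180}$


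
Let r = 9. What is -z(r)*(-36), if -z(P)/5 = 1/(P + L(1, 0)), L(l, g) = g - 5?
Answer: -45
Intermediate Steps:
L(l, g) = -5 + g
z(P) = -5/(-5 + P) (z(P) = -5/(P + (-5 + 0)) = -5/(P - 5) = -5/(-5 + P))
-z(r)*(-36) = -(-5/(-5 + 9))*(-36) = -(-5/4)*(-36) = -(-5*¼)*(-36) = -(-5)*(-36)/4 = -1*45 = -45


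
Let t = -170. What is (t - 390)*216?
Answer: -120960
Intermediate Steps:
(t - 390)*216 = (-170 - 390)*216 = -560*216 = -120960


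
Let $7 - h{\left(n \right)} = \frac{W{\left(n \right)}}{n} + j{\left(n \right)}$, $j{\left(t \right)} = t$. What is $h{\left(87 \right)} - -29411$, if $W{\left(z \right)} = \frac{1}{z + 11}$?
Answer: $\frac{250076105}{8526} \approx 29331.0$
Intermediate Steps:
$W{\left(z \right)} = \frac{1}{11 + z}$
$h{\left(n \right)} = 7 - n - \frac{1}{n \left(11 + n\right)}$ ($h{\left(n \right)} = 7 - \left(\frac{1}{\left(11 + n\right) n} + n\right) = 7 - \left(\frac{1}{n \left(11 + n\right)} + n\right) = 7 - \left(n + \frac{1}{n \left(11 + n\right)}\right) = 7 - n - \frac{1}{n \left(11 + n\right)}$)
$h{\left(87 \right)} - -29411 = \frac{-1 + 87 \left(7 - 87\right) \left(11 + 87\right)}{87 \left(11 + 87\right)} - -29411 = \frac{-1 + 87 \left(7 - 87\right) 98}{87 \cdot 98} + 29411 = \frac{1}{87} \cdot \frac{1}{98} \left(-1 + 87 \left(-80\right) 98\right) + 29411 = \frac{1}{87} \cdot \frac{1}{98} \left(-1 - 682080\right) + 29411 = \frac{1}{87} \cdot \frac{1}{98} \left(-682081\right) + 29411 = - \frac{682081}{8526} + 29411 = \frac{250076105}{8526}$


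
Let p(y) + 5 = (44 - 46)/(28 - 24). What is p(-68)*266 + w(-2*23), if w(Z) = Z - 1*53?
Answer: -1562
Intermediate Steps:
p(y) = -11/2 (p(y) = -5 + (44 - 46)/(28 - 24) = -5 - 2/4 = -5 - 2*¼ = -5 - ½ = -11/2)
w(Z) = -53 + Z (w(Z) = Z - 53 = -53 + Z)
p(-68)*266 + w(-2*23) = -11/2*266 + (-53 - 2*23) = -1463 + (-53 - 46) = -1463 - 99 = -1562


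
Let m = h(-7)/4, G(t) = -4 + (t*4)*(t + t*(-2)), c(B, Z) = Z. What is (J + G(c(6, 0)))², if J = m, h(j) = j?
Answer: 529/16 ≈ 33.063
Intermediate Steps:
G(t) = -4 - 4*t² (G(t) = -4 + (4*t)*(t - 2*t) = -4 + (4*t)*(-t) = -4 - 4*t²)
m = -7/4 ≈ -1.7500
J = -7/4 ≈ -1.7500
(J + G(c(6, 0)))² = (-7/4 + (-4 - 4*0²))² = (-7/4 + (-4 - 4*0))² = (-7/4 + (-4 + 0))² = (-7/4 - 4)² = (-23/4)² = 529/16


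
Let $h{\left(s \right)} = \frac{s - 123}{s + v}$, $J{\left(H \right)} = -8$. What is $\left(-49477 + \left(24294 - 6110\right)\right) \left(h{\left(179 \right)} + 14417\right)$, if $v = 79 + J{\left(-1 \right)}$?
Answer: $- \frac{56394773829}{125} \approx -4.5116 \cdot 10^{8}$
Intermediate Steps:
$v = 71$ ($v = 79 - 8 = 71$)
$h{\left(s \right)} = \frac{-123 + s}{71 + s}$ ($h{\left(s \right)} = \frac{s - 123}{s + 71} = \frac{-123 + s}{71 + s}$)
$\left(-49477 + \left(24294 - 6110\right)\right) \left(h{\left(179 \right)} + 14417\right) = \left(-49477 + \left(24294 - 6110\right)\right) \left(\frac{-123 + 179}{71 + 179} + 14417\right) = \left(-49477 + 18184\right) \left(\frac{1}{250} \cdot 56 + 14417\right) = - 31293 \left(\frac{1}{250} \cdot 56 + 14417\right) = - 31293 \left(\frac{28}{125} + 14417\right) = \left(-31293\right) \frac{1802153}{125} = - \frac{56394773829}{125}$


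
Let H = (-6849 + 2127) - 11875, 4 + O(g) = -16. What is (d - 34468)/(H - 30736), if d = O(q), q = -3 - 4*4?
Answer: 34488/47333 ≈ 0.72862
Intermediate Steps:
q = -19 (q = -3 - 16 = -19)
O(g) = -20 (O(g) = -4 - 16 = -20)
d = -20
H = -16597 (H = -4722 - 11875 = -16597)
(d - 34468)/(H - 30736) = (-20 - 34468)/(-16597 - 30736) = -34488/(-47333) = -34488*(-1/47333) = 34488/47333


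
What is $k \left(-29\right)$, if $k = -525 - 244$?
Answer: $22301$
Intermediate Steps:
$k = -769$
$k \left(-29\right) = \left(-769\right) \left(-29\right) = 22301$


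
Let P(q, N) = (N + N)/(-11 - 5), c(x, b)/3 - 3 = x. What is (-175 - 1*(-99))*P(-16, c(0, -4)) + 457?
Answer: 1085/2 ≈ 542.50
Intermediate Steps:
c(x, b) = 9 + 3*x
P(q, N) = -N/8 (P(q, N) = (2*N)/(-16) = (2*N)*(-1/16) = -N/8)
(-175 - 1*(-99))*P(-16, c(0, -4)) + 457 = (-175 - 1*(-99))*(-(9 + 3*0)/8) + 457 = (-175 + 99)*(-(9 + 0)/8) + 457 = -(-19)*9/2 + 457 = -76*(-9/8) + 457 = 171/2 + 457 = 1085/2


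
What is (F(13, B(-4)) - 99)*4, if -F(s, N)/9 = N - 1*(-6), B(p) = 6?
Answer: -828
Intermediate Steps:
F(s, N) = -54 - 9*N (F(s, N) = -9*(N - 1*(-6)) = -9*(N + 6) = -9*(6 + N) = -54 - 9*N)
(F(13, B(-4)) - 99)*4 = ((-54 - 9*6) - 99)*4 = ((-54 - 54) - 99)*4 = (-108 - 99)*4 = -207*4 = -828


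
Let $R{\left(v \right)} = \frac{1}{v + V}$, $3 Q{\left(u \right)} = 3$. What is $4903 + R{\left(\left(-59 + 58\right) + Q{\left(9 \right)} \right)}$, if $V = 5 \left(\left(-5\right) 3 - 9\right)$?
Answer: $\frac{588359}{120} \approx 4903.0$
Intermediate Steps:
$Q{\left(u \right)} = 1$ ($Q{\left(u \right)} = \frac{1}{3} \cdot 3 = 1$)
$V = -120$ ($V = 5 \left(-15 - 9\right) = 5 \left(-24\right) = -120$)
$R{\left(v \right)} = \frac{1}{-120 + v}$ ($R{\left(v \right)} = \frac{1}{v - 120} = \frac{1}{-120 + v}$)
$4903 + R{\left(\left(-59 + 58\right) + Q{\left(9 \right)} \right)} = 4903 + \frac{1}{-120 + \left(\left(-59 + 58\right) + 1\right)} = 4903 + \frac{1}{-120 + \left(-1 + 1\right)} = 4903 + \frac{1}{-120 + 0} = 4903 + \frac{1}{-120} = 4903 - \frac{1}{120} = \frac{588359}{120}$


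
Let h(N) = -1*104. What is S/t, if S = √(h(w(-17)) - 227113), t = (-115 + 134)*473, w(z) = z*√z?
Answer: I*√227217/8987 ≈ 0.05304*I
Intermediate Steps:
w(z) = z^(3/2)
h(N) = -104
t = 8987 (t = 19*473 = 8987)
S = I*√227217 (S = √(-104 - 227113) = √(-227217) = I*√227217 ≈ 476.67*I)
S/t = (I*√227217)/8987 = (I*√227217)*(1/8987) = I*√227217/8987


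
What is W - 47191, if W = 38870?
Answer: -8321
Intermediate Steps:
W - 47191 = 38870 - 47191 = -8321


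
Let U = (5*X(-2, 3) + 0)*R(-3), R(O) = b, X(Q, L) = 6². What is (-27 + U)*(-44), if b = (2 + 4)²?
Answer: -283932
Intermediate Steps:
X(Q, L) = 36
b = 36 (b = 6² = 36)
R(O) = 36
U = 6480 (U = (5*36 + 0)*36 = (180 + 0)*36 = 180*36 = 6480)
(-27 + U)*(-44) = (-27 + 6480)*(-44) = 6453*(-44) = -283932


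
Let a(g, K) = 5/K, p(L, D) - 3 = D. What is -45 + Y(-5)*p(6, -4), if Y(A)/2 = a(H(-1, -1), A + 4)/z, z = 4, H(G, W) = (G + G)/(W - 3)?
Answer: -85/2 ≈ -42.500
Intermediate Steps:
p(L, D) = 3 + D
H(G, W) = 2*G/(-3 + W) (H(G, W) = (2*G)/(-3 + W) = 2*G/(-3 + W))
Y(A) = 5/(2*(4 + A)) (Y(A) = 2*((5/(A + 4))/4) = 2*((5/(4 + A))*(¼)) = 2*(5/(4*(4 + A))) = 5/(2*(4 + A)))
-45 + Y(-5)*p(6, -4) = -45 + (5/(2*(4 - 5)))*(3 - 4) = -45 + ((5/2)/(-1))*(-1) = -45 + ((5/2)*(-1))*(-1) = -45 - 5/2*(-1) = -45 + 5/2 = -85/2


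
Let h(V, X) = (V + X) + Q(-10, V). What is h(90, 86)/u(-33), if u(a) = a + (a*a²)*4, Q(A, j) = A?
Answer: -166/143781 ≈ -0.0011545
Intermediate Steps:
u(a) = a + 4*a³ (u(a) = a + a³*4 = a + 4*a³)
h(V, X) = -10 + V + X (h(V, X) = (V + X) - 10 = -10 + V + X)
h(90, 86)/u(-33) = (-10 + 90 + 86)/(-33 + 4*(-33)³) = 166/(-33 + 4*(-35937)) = 166/(-33 - 143748) = 166/(-143781) = 166*(-1/143781) = -166/143781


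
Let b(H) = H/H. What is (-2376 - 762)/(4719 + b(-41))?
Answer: -1569/2360 ≈ -0.66483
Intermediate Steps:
b(H) = 1
(-2376 - 762)/(4719 + b(-41)) = (-2376 - 762)/(4719 + 1) = -3138/4720 = -3138*1/4720 = -1569/2360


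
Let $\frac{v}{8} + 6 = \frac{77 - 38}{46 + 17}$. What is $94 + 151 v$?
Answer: $- \frac{134530}{21} \approx -6406.2$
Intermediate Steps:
$v = - \frac{904}{21}$ ($v = -48 + 8 \frac{77 - 38}{46 + 17} = -48 + 8 \frac{77 - 38}{63} = -48 + 8 \cdot 39 \cdot \frac{1}{63} = -48 + 8 \cdot \frac{13}{21} = -48 + \frac{104}{21} = - \frac{904}{21} \approx -43.048$)
$94 + 151 v = 94 + 151 \left(- \frac{904}{21}\right) = 94 - \frac{136504}{21} = - \frac{134530}{21}$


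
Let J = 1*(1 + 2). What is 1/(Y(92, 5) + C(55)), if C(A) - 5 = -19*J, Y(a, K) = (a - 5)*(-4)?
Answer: -1/400 ≈ -0.0025000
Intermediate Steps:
J = 3 (J = 1*3 = 3)
Y(a, K) = 20 - 4*a (Y(a, K) = (-5 + a)*(-4) = 20 - 4*a)
C(A) = -52 (C(A) = 5 - 19*3 = 5 - 57 = -52)
1/(Y(92, 5) + C(55)) = 1/((20 - 4*92) - 52) = 1/((20 - 368) - 52) = 1/(-348 - 52) = 1/(-400) = -1/400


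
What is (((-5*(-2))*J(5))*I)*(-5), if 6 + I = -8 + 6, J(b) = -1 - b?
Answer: -2400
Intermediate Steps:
I = -8 (I = -6 + (-8 + 6) = -6 - 2 = -8)
(((-5*(-2))*J(5))*I)*(-5) = (((-5*(-2))*(-1 - 1*5))*(-8))*(-5) = ((10*(-1 - 5))*(-8))*(-5) = ((10*(-6))*(-8))*(-5) = -60*(-8)*(-5) = 480*(-5) = -2400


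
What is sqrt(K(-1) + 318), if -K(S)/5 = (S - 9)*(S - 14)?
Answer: 12*I*sqrt(3) ≈ 20.785*I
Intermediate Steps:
K(S) = -5*(-14 + S)*(-9 + S) (K(S) = -5*(S - 9)*(S - 14) = -5*(-9 + S)*(-14 + S) = -5*(-14 + S)*(-9 + S))
sqrt(K(-1) + 318) = sqrt((-630 - 5*(-1)**2 + 115*(-1)) + 318) = sqrt((-630 - 5*1 - 115) + 318) = sqrt((-630 - 5 - 115) + 318) = sqrt(-750 + 318) = sqrt(-432) = 12*I*sqrt(3)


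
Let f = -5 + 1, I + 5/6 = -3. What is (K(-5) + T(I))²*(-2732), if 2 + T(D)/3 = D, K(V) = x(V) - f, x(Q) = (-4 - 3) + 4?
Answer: -743787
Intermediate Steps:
I = -23/6 (I = -⅚ - 3 = -23/6 ≈ -3.8333)
x(Q) = -3 (x(Q) = -7 + 4 = -3)
f = -4
K(V) = 1 (K(V) = -3 - 1*(-4) = -3 + 4 = 1)
T(D) = -6 + 3*D
(K(-5) + T(I))²*(-2732) = (1 + (-6 + 3*(-23/6)))²*(-2732) = (1 + (-6 - 23/2))²*(-2732) = (1 - 35/2)²*(-2732) = (-33/2)²*(-2732) = (1089/4)*(-2732) = -743787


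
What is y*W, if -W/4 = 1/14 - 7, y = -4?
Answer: -776/7 ≈ -110.86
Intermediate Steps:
W = 194/7 (W = -4*(1/14 - 7) = -4*(-97/14) = 194/7 ≈ 27.714)
y*W = -4*194/7 = -776/7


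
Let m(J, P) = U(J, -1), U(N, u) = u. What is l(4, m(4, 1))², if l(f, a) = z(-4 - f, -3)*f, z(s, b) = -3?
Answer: 144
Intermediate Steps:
m(J, P) = -1
l(f, a) = -3*f
l(4, m(4, 1))² = (-3*4)² = (-12)² = 144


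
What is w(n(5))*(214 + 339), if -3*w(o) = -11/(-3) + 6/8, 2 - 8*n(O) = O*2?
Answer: -29309/36 ≈ -814.14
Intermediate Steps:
n(O) = 1/4 - O/4 (n(O) = 1/4 - O*2/8 = 1/4 - O/4)
w(o) = -53/36 (w(o) = -(-11/(-3) + 6/8)/3 = -(-11*(-1/3) + 6*(1/8))/3 = -(11/3 + 3/4)/3 = -1/3*53/12 = -53/36)
w(n(5))*(214 + 339) = -53*(214 + 339)/36 = -53/36*553 = -29309/36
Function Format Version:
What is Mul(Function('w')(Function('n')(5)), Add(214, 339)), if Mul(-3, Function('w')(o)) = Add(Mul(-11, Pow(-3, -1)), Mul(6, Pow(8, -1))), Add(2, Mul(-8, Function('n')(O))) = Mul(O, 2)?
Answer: Rational(-29309, 36) ≈ -814.14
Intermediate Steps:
Function('n')(O) = Add(Rational(1, 4), Mul(Rational(-1, 4), O)) (Function('n')(O) = Add(Rational(1, 4), Mul(Rational(-1, 8), Mul(O, 2))) = Add(Rational(1, 4), Mul(Rational(-1, 8), Mul(2, O))) = Add(Rational(1, 4), Mul(Rational(-1, 4), O)))
Function('w')(o) = Rational(-53, 36) (Function('w')(o) = Mul(Rational(-1, 3), Add(Mul(-11, Pow(-3, -1)), Mul(6, Pow(8, -1)))) = Mul(Rational(-1, 3), Add(Mul(-11, Rational(-1, 3)), Mul(6, Rational(1, 8)))) = Mul(Rational(-1, 3), Add(Rational(11, 3), Rational(3, 4))) = Mul(Rational(-1, 3), Rational(53, 12)) = Rational(-53, 36))
Mul(Function('w')(Function('n')(5)), Add(214, 339)) = Mul(Rational(-53, 36), Add(214, 339)) = Mul(Rational(-53, 36), 553) = Rational(-29309, 36)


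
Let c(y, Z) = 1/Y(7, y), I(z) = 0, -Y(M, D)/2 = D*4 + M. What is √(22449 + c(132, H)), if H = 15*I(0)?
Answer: √25701859030/1070 ≈ 149.83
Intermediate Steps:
Y(M, D) = -8*D - 2*M (Y(M, D) = -2*(D*4 + M) = -2*(4*D + M) = -2*(M + 4*D) = -8*D - 2*M)
H = 0 (H = 15*0 = 0)
c(y, Z) = 1/(-14 - 8*y) (c(y, Z) = 1/(-8*y - 2*7) = 1/(-8*y - 14) = 1/(-14 - 8*y))
√(22449 + c(132, H)) = √(22449 - 1/(14 + 8*132)) = √(22449 - 1/(14 + 1056)) = √(22449 - 1/1070) = √(24020429/1070) = √25701859030/1070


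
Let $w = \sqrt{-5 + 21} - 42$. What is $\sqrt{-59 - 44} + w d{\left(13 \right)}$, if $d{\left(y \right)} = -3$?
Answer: $114 + i \sqrt{103} \approx 114.0 + 10.149 i$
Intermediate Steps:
$w = -38$ ($w = \sqrt{16} - 42 = 4 - 42 = -38$)
$\sqrt{-59 - 44} + w d{\left(13 \right)} = \sqrt{-59 - 44} - -114 = \sqrt{-103} + 114 = i \sqrt{103} + 114 = 114 + i \sqrt{103}$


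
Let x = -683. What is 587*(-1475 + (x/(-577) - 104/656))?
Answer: -40937171615/47314 ≈ -8.6522e+5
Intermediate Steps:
587*(-1475 + (x/(-577) - 104/656)) = 587*(-1475 + (-683/(-577) - 104/656)) = 587*(-1475 + (-683*(-1/577) - 104*1/656)) = 587*(-1475 + (683/577 - 13/82)) = 587*(-1475 + 48505/47314) = 587*(-69739645/47314) = -40937171615/47314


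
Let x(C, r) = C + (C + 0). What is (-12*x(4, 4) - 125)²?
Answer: 48841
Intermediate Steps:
x(C, r) = 2*C (x(C, r) = C + C = 2*C)
(-12*x(4, 4) - 125)² = (-24*4 - 125)² = (-12*8 - 125)² = (-96 - 125)² = (-221)² = 48841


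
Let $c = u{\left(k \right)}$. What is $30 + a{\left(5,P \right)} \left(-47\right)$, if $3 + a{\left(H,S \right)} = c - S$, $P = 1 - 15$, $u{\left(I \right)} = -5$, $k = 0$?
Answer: $-252$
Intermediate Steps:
$c = -5$
$P = -14$ ($P = 1 - 15 = -14$)
$a{\left(H,S \right)} = -8 - S$ ($a{\left(H,S \right)} = -3 - \left(5 + S\right) = -8 - S$)
$30 + a{\left(5,P \right)} \left(-47\right) = 30 + \left(-8 - -14\right) \left(-47\right) = 30 + \left(-8 + 14\right) \left(-47\right) = 30 + 6 \left(-47\right) = 30 - 282 = -252$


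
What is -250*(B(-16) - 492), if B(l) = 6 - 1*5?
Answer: 122750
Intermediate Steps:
B(l) = 1 (B(l) = 6 - 5 = 1)
-250*(B(-16) - 492) = -250*(1 - 492) = -250*(-491) = 122750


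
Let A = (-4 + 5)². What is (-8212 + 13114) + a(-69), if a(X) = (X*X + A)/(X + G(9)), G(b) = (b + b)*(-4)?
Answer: 686420/141 ≈ 4868.2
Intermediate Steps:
A = 1 (A = 1² = 1)
G(b) = -8*b (G(b) = (2*b)*(-4) = -8*b)
a(X) = (1 + X²)/(-72 + X) (a(X) = (X*X + 1)/(X - 8*9) = (X² + 1)/(X - 72) = (1 + X²)/(-72 + X))
(-8212 + 13114) + a(-69) = (-8212 + 13114) + (1 + (-69)²)/(-72 - 69) = 4902 + (1 + 4761)/(-141) = 4902 - 1/141*4762 = 4902 - 4762/141 = 686420/141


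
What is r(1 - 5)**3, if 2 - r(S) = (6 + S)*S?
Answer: 1000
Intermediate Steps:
r(S) = 2 - S*(6 + S) (r(S) = 2 - (6 + S)*S = 2 - S*(6 + S))
r(1 - 5)**3 = (2 - (1 - 5)**2 - 6*(1 - 5))**3 = (2 - 1*(-4)**2 - 6*(-4))**3 = (2 - 1*16 + 24)**3 = (2 - 16 + 24)**3 = 10**3 = 1000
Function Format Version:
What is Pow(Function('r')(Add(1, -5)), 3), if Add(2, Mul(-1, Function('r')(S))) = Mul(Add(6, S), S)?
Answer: 1000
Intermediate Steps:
Function('r')(S) = Add(2, Mul(-1, S, Add(6, S))) (Function('r')(S) = Add(2, Mul(-1, Mul(Add(6, S), S))) = Add(2, Mul(-1, Mul(S, Add(6, S)))) = Add(2, Mul(-1, S, Add(6, S))))
Pow(Function('r')(Add(1, -5)), 3) = Pow(Add(2, Mul(-1, Pow(Add(1, -5), 2)), Mul(-6, Add(1, -5))), 3) = Pow(Add(2, Mul(-1, Pow(-4, 2)), Mul(-6, -4)), 3) = Pow(Add(2, Mul(-1, 16), 24), 3) = Pow(Add(2, -16, 24), 3) = Pow(10, 3) = 1000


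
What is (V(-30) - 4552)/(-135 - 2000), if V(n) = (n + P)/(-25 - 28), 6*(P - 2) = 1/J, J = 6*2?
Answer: 17368417/8147160 ≈ 2.1318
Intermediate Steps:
J = 12
P = 145/72 (P = 2 + (⅙)/12 = 2 + (⅙)*(1/12) = 2 + 1/72 = 145/72 ≈ 2.0139)
V(n) = -145/3816 - n/53 (V(n) = (n + 145/72)/(-25 - 28) = (145/72 + n)/(-53) = (145/72 + n)*(-1/53) = -145/3816 - n/53)
(V(-30) - 4552)/(-135 - 2000) = ((-145/3816 - 1/53*(-30)) - 4552)/(-135 - 2000) = ((-145/3816 + 30/53) - 4552)/(-2135) = (2015/3816 - 4552)*(-1/2135) = -17368417/3816*(-1/2135) = 17368417/8147160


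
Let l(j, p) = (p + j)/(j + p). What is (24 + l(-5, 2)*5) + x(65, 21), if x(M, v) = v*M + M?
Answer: 1459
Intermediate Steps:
x(M, v) = M + M*v (x(M, v) = M*v + M = M + M*v)
l(j, p) = 1 (l(j, p) = (j + p)/(j + p) = 1)
(24 + l(-5, 2)*5) + x(65, 21) = (24 + 1*5) + 65*(1 + 21) = (24 + 5) + 65*22 = 29 + 1430 = 1459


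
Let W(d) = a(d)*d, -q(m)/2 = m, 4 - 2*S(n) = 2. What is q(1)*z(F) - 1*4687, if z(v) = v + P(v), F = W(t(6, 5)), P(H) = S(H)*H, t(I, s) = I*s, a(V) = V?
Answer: -8287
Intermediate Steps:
S(n) = 1 (S(n) = 2 - ½*2 = 2 - 1 = 1)
q(m) = -2*m
W(d) = d² (W(d) = d*d = d²)
P(H) = H (P(H) = 1*H = H)
F = 900 (F = (6*5)² = 30² = 900)
z(v) = 2*v (z(v) = v + v = 2*v)
q(1)*z(F) - 1*4687 = (-2*1)*(2*900) - 1*4687 = -2*1800 - 4687 = -3600 - 4687 = -8287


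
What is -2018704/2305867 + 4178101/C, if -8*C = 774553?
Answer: -78636754987848/1786016202451 ≈ -44.029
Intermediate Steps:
C = -774553/8 (C = -⅛*774553 = -774553/8 ≈ -96819.)
-2018704/2305867 + 4178101/C = -2018704/2305867 + 4178101/(-774553/8) = -2018704*1/2305867 + 4178101*(-8/774553) = -2018704/2305867 - 33424808/774553 = -78636754987848/1786016202451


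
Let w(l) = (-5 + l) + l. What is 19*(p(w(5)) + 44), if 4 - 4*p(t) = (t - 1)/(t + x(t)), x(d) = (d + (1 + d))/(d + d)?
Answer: 51965/61 ≈ 851.88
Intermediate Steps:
x(d) = (1 + 2*d)/(2*d) (x(d) = (1 + 2*d)/((2*d)) = (1 + 2*d)*(1/(2*d)) = (1 + 2*d)/(2*d))
w(l) = -5 + 2*l
p(t) = 1 - (-1 + t)/(4*(t + (1/2 + t)/t)) (p(t) = 1 - (t - 1)/(4*(t + (1/2 + t)/t)) = 1 - (-1 + t)/(4*(t + (1/2 + t)/t)))
19*(p(w(5)) + 44) = 19*((2 + 3*(-5 + 2*5)**2 + 5*(-5 + 2*5))/(2*(1 + 2*(-5 + 2*5) + 2*(-5 + 2*5)**2)) + 44) = 19*((2 + 3*(-5 + 10)**2 + 5*(-5 + 10))/(2*(1 + 2*(-5 + 10) + 2*(-5 + 10)**2)) + 44) = 19*((2 + 3*5**2 + 5*5)/(2*(1 + 2*5 + 2*5**2)) + 44) = 19*((2 + 3*25 + 25)/(2*(1 + 10 + 2*25)) + 44) = 19*((2 + 75 + 25)/(2*(1 + 10 + 50)) + 44) = 19*((1/2)*102/61 + 44) = 19*((1/2)*(1/61)*102 + 44) = 19*(51/61 + 44) = 19*(2735/61) = 51965/61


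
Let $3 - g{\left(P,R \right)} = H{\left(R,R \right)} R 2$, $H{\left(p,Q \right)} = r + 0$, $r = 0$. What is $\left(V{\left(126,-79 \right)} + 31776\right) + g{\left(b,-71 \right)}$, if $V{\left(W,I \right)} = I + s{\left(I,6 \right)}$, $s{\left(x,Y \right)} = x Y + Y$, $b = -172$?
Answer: $31232$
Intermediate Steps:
$s{\left(x,Y \right)} = Y + Y x$ ($s{\left(x,Y \right)} = Y x + Y = Y + Y x$)
$H{\left(p,Q \right)} = 0$ ($H{\left(p,Q \right)} = 0 + 0 = 0$)
$g{\left(P,R \right)} = 3$ ($g{\left(P,R \right)} = 3 - 0 R 2 = 3 - 0 \cdot 2 = 3 - 0 = 3 + 0 = 3$)
$V{\left(W,I \right)} = 6 + 7 I$ ($V{\left(W,I \right)} = I + 6 \left(1 + I\right) = I + \left(6 + 6 I\right) = 6 + 7 I$)
$\left(V{\left(126,-79 \right)} + 31776\right) + g{\left(b,-71 \right)} = \left(\left(6 + 7 \left(-79\right)\right) + 31776\right) + 3 = \left(\left(6 - 553\right) + 31776\right) + 3 = \left(-547 + 31776\right) + 3 = 31229 + 3 = 31232$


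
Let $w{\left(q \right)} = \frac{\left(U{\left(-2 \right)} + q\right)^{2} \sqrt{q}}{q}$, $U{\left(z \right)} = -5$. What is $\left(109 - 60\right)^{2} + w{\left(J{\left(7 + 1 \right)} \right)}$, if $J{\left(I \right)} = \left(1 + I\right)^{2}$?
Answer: $\frac{27385}{9} \approx 3042.8$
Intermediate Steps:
$w{\left(q \right)} = \frac{\left(-5 + q\right)^{2}}{\sqrt{q}}$ ($w{\left(q \right)} = \frac{\left(-5 + q\right)^{2} \sqrt{q}}{q} = \frac{\sqrt{q} \left(-5 + q\right)^{2}}{q} = \frac{\left(-5 + q\right)^{2}}{\sqrt{q}}$)
$\left(109 - 60\right)^{2} + w{\left(J{\left(7 + 1 \right)} \right)} = \left(109 - 60\right)^{2} + \frac{\left(-5 + \left(1 + \left(7 + 1\right)\right)^{2}\right)^{2}}{9} = 49^{2} + \frac{\left(-5 + \left(1 + 8\right)^{2}\right)^{2}}{9} = 2401 + \frac{\left(-5 + 9^{2}\right)^{2}}{9} = 2401 + \frac{\left(-5 + 81\right)^{2}}{9} = 2401 + \frac{76^{2}}{9} = 2401 + \frac{1}{9} \cdot 5776 = 2401 + \frac{5776}{9} = \frac{27385}{9}$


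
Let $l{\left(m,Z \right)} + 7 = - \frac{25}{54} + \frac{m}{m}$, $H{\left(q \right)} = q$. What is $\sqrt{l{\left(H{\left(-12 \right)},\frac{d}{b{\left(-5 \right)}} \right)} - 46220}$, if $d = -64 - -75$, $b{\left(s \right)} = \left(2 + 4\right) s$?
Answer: $\frac{i \sqrt{14977374}}{18} \approx 215.0 i$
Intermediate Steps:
$b{\left(s \right)} = 6 s$
$d = 11$ ($d = -64 + 75 = 11$)
$l{\left(m,Z \right)} = - \frac{349}{54}$ ($l{\left(m,Z \right)} = -7 + \left(- \frac{25}{54} + \frac{m}{m}\right) = -7 + \left(\left(-25\right) \frac{1}{54} + 1\right) = -7 + \left(- \frac{25}{54} + 1\right) = -7 + \frac{29}{54} = - \frac{349}{54}$)
$\sqrt{l{\left(H{\left(-12 \right)},\frac{d}{b{\left(-5 \right)}} \right)} - 46220} = \sqrt{- \frac{349}{54} - 46220} = \sqrt{- \frac{2496229}{54}} = \frac{i \sqrt{14977374}}{18}$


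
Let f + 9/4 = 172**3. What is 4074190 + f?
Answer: 36650543/4 ≈ 9.1626e+6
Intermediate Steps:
f = 20353783/4 (f = -9/4 + 172**3 = -9/4 + 5088448 = 20353783/4 ≈ 5.0884e+6)
4074190 + f = 4074190 + 20353783/4 = 36650543/4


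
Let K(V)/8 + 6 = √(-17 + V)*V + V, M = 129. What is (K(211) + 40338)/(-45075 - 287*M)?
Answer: -20989/41049 - 844*√194/41049 ≈ -0.79769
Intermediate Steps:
K(V) = -48 + 8*V + 8*V*√(-17 + V) (K(V) = -48 + 8*(√(-17 + V)*V + V) = -48 + 8*(V*√(-17 + V) + V) = -48 + 8*(V + V*√(-17 + V)) = -48 + (8*V + 8*V*√(-17 + V)) = -48 + 8*V + 8*V*√(-17 + V))
(K(211) + 40338)/(-45075 - 287*M) = ((-48 + 8*211 + 8*211*√(-17 + 211)) + 40338)/(-45075 - 287*129) = ((-48 + 1688 + 8*211*√194) + 40338)/(-45075 - 37023) = ((-48 + 1688 + 1688*√194) + 40338)/(-82098) = ((1640 + 1688*√194) + 40338)*(-1/82098) = (41978 + 1688*√194)*(-1/82098) = -20989/41049 - 844*√194/41049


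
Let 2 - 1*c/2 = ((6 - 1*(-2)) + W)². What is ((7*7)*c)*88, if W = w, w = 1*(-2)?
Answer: -293216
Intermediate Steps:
w = -2
W = -2
c = -68 (c = 4 - 2*((6 - 1*(-2)) - 2)² = 4 - 2*((6 + 2) - 2)² = 4 - 2*(8 - 2)² = 4 - 2*6² = 4 - 2*36 = 4 - 72 = -68)
((7*7)*c)*88 = ((7*7)*(-68))*88 = (49*(-68))*88 = -3332*88 = -293216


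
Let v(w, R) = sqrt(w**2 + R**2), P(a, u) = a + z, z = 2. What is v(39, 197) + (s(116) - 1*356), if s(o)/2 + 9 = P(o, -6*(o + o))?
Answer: -138 + sqrt(40330) ≈ 62.823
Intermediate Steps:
P(a, u) = 2 + a (P(a, u) = a + 2 = 2 + a)
s(o) = -14 + 2*o (s(o) = -18 + 2*(2 + o) = -18 + (4 + 2*o) = -14 + 2*o)
v(w, R) = sqrt(R**2 + w**2)
v(39, 197) + (s(116) - 1*356) = sqrt(197**2 + 39**2) + ((-14 + 2*116) - 1*356) = sqrt(38809 + 1521) + ((-14 + 232) - 356) = sqrt(40330) + (218 - 356) = sqrt(40330) - 138 = -138 + sqrt(40330)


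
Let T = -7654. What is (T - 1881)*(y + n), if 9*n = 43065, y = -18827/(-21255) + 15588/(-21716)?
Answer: -1053001112066561/23078679 ≈ -4.5627e+7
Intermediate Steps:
y = 19381048/115393395 (y = -18827*(-1/21255) + 15588*(-1/21716) = 18827/21255 - 3897/5429 = 19381048/115393395 ≈ 0.16796)
n = 4785 (n = (⅑)*43065 = 4785)
(T - 1881)*(y + n) = (-7654 - 1881)*(19381048/115393395 + 4785) = -9535*552176776123/115393395 = -1053001112066561/23078679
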